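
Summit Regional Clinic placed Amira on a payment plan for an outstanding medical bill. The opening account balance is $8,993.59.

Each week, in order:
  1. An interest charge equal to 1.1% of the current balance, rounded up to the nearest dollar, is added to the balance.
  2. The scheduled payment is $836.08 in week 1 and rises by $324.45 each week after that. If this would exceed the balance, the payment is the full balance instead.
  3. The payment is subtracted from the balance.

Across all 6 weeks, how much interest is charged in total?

# | Opening | Interest | Payment | End bal
1 | $8,993.59 | $99.00 | $836.08 | $8,256.51
2 | $8,256.51 | $91.00 | $1,160.53 | $7,186.98
3 | $7,186.98 | $80.00 | $1,484.98 | $5,782.00
4 | $5,782.00 | $64.00 | $1,809.43 | $4,036.57
5 | $4,036.57 | $45.00 | $2,133.88 | $1,947.69
6 | $1,947.69 | $22.00 | $1,969.69 | $0.00
Total interest: $99.00 + $91.00 + $80.00 + $64.00 + $45.00 + $22.00 = $401.00

$401.00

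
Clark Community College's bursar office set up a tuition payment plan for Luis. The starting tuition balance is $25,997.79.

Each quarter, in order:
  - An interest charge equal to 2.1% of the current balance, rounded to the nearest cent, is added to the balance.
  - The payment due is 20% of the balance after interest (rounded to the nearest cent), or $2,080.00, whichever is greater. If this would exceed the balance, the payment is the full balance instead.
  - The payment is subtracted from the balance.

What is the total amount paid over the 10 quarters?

$28,483.37

# | Opening | Interest | Payment | End bal
1 | $25,997.79 | $545.95 | $5,308.75 | $21,234.99
2 | $21,234.99 | $445.93 | $4,336.18 | $17,344.74
3 | $17,344.74 | $364.24 | $3,541.80 | $14,167.18
4 | $14,167.18 | $297.51 | $2,892.94 | $11,571.75
5 | $11,571.75 | $243.01 | $2,362.95 | $9,451.81
6 | $9,451.81 | $198.49 | $2,080.00 | $7,570.30
7 | $7,570.30 | $158.98 | $2,080.00 | $5,649.28
8 | $5,649.28 | $118.63 | $2,080.00 | $3,687.91
9 | $3,687.91 | $77.45 | $2,080.00 | $1,685.36
10 | $1,685.36 | $35.39 | $1,720.75 | $0.00
Total paid: $28,483.37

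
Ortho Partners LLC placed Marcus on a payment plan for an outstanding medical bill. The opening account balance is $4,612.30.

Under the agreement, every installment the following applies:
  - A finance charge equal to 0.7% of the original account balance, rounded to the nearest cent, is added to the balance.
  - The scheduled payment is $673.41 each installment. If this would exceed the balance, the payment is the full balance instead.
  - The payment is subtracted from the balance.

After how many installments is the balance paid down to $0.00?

8

# | Opening | Interest | Payment | End bal
1 | $4,612.30 | $32.29 | $673.41 | $3,971.18
2 | $3,971.18 | $32.29 | $673.41 | $3,330.06
3 | $3,330.06 | $32.29 | $673.41 | $2,688.94
4 | $2,688.94 | $32.29 | $673.41 | $2,047.82
5 | $2,047.82 | $32.29 | $673.41 | $1,406.70
6 | $1,406.70 | $32.29 | $673.41 | $765.58
7 | $765.58 | $32.29 | $673.41 | $124.46
8 | $124.46 | $32.29 | $156.75 | $0.00
Balance reaches $0.00 in installment 8.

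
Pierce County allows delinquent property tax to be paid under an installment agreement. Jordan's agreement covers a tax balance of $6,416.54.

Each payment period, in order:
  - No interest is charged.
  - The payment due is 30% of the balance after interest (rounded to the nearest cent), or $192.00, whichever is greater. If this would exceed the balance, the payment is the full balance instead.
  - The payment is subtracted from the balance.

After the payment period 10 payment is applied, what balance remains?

Payment period 1: $6,416.54 − $1,924.96 → $4,491.58
Payment period 2: $4,491.58 − $1,347.47 → $3,144.11
Payment period 3: $3,144.11 − $943.23 → $2,200.88
Payment period 4: $2,200.88 − $660.26 → $1,540.62
Payment period 5: $1,540.62 − $462.19 → $1,078.43
Payment period 6: $1,078.43 − $323.53 → $754.90
Payment period 7: $754.90 − $226.47 → $528.43
Payment period 8: $528.43 − $192.00 → $336.43
Payment period 9: $336.43 − $192.00 → $144.43
Payment period 10: $144.43 − $144.43 → $0.00

$0.00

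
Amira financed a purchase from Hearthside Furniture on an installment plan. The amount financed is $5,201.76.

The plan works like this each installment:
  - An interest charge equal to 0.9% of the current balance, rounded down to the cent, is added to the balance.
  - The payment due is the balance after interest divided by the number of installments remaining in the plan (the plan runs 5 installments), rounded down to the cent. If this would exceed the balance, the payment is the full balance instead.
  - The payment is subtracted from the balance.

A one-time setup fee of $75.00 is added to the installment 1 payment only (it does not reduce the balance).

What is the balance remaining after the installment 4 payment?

# | Opening | Interest | Payment | Fee | End bal
1 | $5,201.76 | $46.81 | $1,049.71 | $75.00 | $4,198.86
2 | $4,198.86 | $37.78 | $1,059.16 | — | $3,177.48
3 | $3,177.48 | $28.59 | $1,068.69 | — | $2,137.38
4 | $2,137.38 | $19.23 | $1,078.30 | — | $1,078.31

$1,078.31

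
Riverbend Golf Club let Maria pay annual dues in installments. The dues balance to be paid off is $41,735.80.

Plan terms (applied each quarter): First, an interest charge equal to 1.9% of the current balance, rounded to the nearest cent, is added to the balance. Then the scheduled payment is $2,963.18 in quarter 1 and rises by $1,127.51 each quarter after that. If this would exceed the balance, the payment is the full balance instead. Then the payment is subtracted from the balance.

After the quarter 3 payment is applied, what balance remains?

Quarter 1: opening $41,735.80; interest $792.98 → $42,528.78; payment $2,963.18; balance $39,565.60
Quarter 2: opening $39,565.60; interest $751.75 → $40,317.35; payment $4,090.69; balance $36,226.66
Quarter 3: opening $36,226.66; interest $688.31 → $36,914.97; payment $5,218.20; balance $31,696.77

$31,696.77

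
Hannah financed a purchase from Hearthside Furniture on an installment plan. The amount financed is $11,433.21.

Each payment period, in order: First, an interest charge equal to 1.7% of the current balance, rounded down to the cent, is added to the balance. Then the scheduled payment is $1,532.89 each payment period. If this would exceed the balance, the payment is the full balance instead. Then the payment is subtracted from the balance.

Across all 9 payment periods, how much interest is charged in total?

$896.71

# | Opening | Interest | Payment | End bal
1 | $11,433.21 | $194.36 | $1,532.89 | $10,094.68
2 | $10,094.68 | $171.60 | $1,532.89 | $8,733.39
3 | $8,733.39 | $148.46 | $1,532.89 | $7,348.96
4 | $7,348.96 | $124.93 | $1,532.89 | $5,941.00
5 | $5,941.00 | $100.99 | $1,532.89 | $4,509.10
6 | $4,509.10 | $76.65 | $1,532.89 | $3,052.86
7 | $3,052.86 | $51.89 | $1,532.89 | $1,571.86
8 | $1,571.86 | $26.72 | $1,532.89 | $65.69
9 | $65.69 | $1.11 | $66.80 | $0.00
Total interest: $194.36 + $171.60 + $148.46 + $124.93 + $100.99 + $76.65 + $51.89 + $26.72 + $1.11 = $896.71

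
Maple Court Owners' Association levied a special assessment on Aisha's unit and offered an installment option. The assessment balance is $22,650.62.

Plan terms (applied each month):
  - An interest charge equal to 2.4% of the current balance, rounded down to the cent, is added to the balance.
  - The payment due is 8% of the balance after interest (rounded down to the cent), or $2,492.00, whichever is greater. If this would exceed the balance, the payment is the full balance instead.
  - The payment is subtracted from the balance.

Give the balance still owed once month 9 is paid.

$3,333.95

Month 1: $22,650.62 +$543.61 interest = $23,194.23; pay $2,492.00 → $20,702.23
Month 2: $20,702.23 +$496.85 interest = $21,199.08; pay $2,492.00 → $18,707.08
Month 3: $18,707.08 +$448.96 interest = $19,156.04; pay $2,492.00 → $16,664.04
Month 4: $16,664.04 +$399.93 interest = $17,063.97; pay $2,492.00 → $14,571.97
Month 5: $14,571.97 +$349.72 interest = $14,921.69; pay $2,492.00 → $12,429.69
Month 6: $12,429.69 +$298.31 interest = $12,728.00; pay $2,492.00 → $10,236.00
Month 7: $10,236.00 +$245.66 interest = $10,481.66; pay $2,492.00 → $7,989.66
Month 8: $7,989.66 +$191.75 interest = $8,181.41; pay $2,492.00 → $5,689.41
Month 9: $5,689.41 +$136.54 interest = $5,825.95; pay $2,492.00 → $3,333.95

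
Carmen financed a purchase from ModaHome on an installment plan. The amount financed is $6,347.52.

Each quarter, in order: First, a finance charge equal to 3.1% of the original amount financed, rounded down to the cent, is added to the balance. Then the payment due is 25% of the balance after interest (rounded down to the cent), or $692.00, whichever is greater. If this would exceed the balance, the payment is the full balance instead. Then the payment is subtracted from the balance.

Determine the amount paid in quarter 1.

$1,636.07

Quarter 1: opening $6,347.52; interest $196.77 → $6,544.29; payment $1,636.07; balance $4,908.22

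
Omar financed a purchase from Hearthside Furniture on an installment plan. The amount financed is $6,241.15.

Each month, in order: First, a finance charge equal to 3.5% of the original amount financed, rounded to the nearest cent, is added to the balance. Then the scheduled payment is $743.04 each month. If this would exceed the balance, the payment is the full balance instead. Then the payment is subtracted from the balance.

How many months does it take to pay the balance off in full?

# | Opening | Interest | Payment | End bal
1 | $6,241.15 | $218.44 | $743.04 | $5,716.55
2 | $5,716.55 | $218.44 | $743.04 | $5,191.95
3 | $5,191.95 | $218.44 | $743.04 | $4,667.35
4 | $4,667.35 | $218.44 | $743.04 | $4,142.75
5 | $4,142.75 | $218.44 | $743.04 | $3,618.15
6 | $3,618.15 | $218.44 | $743.04 | $3,093.55
7 | $3,093.55 | $218.44 | $743.04 | $2,568.95
8 | $2,568.95 | $218.44 | $743.04 | $2,044.35
9 | $2,044.35 | $218.44 | $743.04 | $1,519.75
10 | $1,519.75 | $218.44 | $743.04 | $995.15
11 | $995.15 | $218.44 | $743.04 | $470.55
12 | $470.55 | $218.44 | $688.99 | $0.00
Balance reaches $0.00 in month 12.

12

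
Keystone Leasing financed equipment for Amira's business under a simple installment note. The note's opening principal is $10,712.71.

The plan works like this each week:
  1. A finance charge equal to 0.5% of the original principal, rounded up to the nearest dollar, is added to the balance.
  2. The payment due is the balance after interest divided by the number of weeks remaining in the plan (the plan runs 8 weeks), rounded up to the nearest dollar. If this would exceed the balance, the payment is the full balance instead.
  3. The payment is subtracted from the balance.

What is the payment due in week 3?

Week 1: $10,712.71 +$54.00 interest = $10,766.71; pay $1,346.00 → $9,420.71
Week 2: $9,420.71 +$54.00 interest = $9,474.71; pay $1,354.00 → $8,120.71
Week 3: $8,120.71 +$54.00 interest = $8,174.71; pay $1,363.00 → $6,811.71

$1,363.00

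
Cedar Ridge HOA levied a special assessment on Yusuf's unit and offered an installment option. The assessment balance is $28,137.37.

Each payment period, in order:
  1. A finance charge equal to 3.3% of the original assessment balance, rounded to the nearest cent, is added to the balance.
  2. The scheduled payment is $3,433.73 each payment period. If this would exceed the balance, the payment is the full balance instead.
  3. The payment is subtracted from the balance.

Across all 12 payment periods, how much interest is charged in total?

# | Opening | Interest | Payment | End bal
1 | $28,137.37 | $928.53 | $3,433.73 | $25,632.17
2 | $25,632.17 | $928.53 | $3,433.73 | $23,126.97
3 | $23,126.97 | $928.53 | $3,433.73 | $20,621.77
4 | $20,621.77 | $928.53 | $3,433.73 | $18,116.57
5 | $18,116.57 | $928.53 | $3,433.73 | $15,611.37
6 | $15,611.37 | $928.53 | $3,433.73 | $13,106.17
7 | $13,106.17 | $928.53 | $3,433.73 | $10,600.97
8 | $10,600.97 | $928.53 | $3,433.73 | $8,095.77
9 | $8,095.77 | $928.53 | $3,433.73 | $5,590.57
10 | $5,590.57 | $928.53 | $3,433.73 | $3,085.37
11 | $3,085.37 | $928.53 | $3,433.73 | $580.17
12 | $580.17 | $928.53 | $1,508.70 | $0.00
Total interest: $928.53 + $928.53 + $928.53 + $928.53 + $928.53 + $928.53 + $928.53 + $928.53 + $928.53 + $928.53 + $928.53 + $928.53 = $11,142.36

$11,142.36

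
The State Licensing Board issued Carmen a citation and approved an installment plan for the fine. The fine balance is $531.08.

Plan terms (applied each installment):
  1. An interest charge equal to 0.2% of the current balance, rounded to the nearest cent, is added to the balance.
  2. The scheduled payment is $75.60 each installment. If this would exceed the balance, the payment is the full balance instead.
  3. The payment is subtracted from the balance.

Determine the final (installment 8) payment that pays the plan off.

Installment 1: $531.08 +$1.06 interest = $532.14; pay $75.60 → $456.54
Installment 2: $456.54 +$0.91 interest = $457.45; pay $75.60 → $381.85
Installment 3: $381.85 +$0.76 interest = $382.61; pay $75.60 → $307.01
Installment 4: $307.01 +$0.61 interest = $307.62; pay $75.60 → $232.02
Installment 5: $232.02 +$0.46 interest = $232.48; pay $75.60 → $156.88
Installment 6: $156.88 +$0.31 interest = $157.19; pay $75.60 → $81.59
Installment 7: $81.59 +$0.16 interest = $81.75; pay $75.60 → $6.15
Installment 8: $6.15 +$0.01 interest = $6.16; pay $6.16 → $0.00

$6.16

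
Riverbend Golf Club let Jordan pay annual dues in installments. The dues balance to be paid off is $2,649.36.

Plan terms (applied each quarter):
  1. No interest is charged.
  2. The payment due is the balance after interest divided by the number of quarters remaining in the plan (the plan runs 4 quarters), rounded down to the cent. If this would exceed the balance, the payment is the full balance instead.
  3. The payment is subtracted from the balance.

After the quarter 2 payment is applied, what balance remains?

# | Opening | Payment | End bal
1 | $2,649.36 | $662.34 | $1,987.02
2 | $1,987.02 | $662.34 | $1,324.68

$1,324.68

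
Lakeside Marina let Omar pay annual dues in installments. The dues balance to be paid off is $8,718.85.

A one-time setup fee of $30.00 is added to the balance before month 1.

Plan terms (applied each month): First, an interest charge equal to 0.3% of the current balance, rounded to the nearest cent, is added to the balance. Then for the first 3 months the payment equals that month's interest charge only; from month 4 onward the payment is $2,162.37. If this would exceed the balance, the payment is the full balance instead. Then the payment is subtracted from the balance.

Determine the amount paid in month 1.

$26.25

Month 1: opening $8,748.85; interest $26.25 → $8,775.10; payment $26.25; balance $8,748.85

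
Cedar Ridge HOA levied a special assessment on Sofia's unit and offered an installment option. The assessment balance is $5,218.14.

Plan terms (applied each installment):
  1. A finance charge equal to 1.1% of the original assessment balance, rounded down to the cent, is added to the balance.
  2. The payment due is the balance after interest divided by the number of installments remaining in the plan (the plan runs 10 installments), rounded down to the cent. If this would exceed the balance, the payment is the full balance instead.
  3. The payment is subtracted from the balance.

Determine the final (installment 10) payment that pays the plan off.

$689.92

# | Opening | Interest | Payment | End bal
1 | $5,218.14 | $57.39 | $527.55 | $4,747.98
2 | $4,747.98 | $57.39 | $533.93 | $4,271.44
3 | $4,271.44 | $57.39 | $541.10 | $3,787.73
4 | $3,787.73 | $57.39 | $549.30 | $3,295.82
5 | $3,295.82 | $57.39 | $558.86 | $2,794.35
6 | $2,794.35 | $57.39 | $570.34 | $2,281.40
7 | $2,281.40 | $57.39 | $584.69 | $1,754.10
8 | $1,754.10 | $57.39 | $603.83 | $1,207.66
9 | $1,207.66 | $57.39 | $632.52 | $632.53
10 | $632.53 | $57.39 | $689.92 | $0.00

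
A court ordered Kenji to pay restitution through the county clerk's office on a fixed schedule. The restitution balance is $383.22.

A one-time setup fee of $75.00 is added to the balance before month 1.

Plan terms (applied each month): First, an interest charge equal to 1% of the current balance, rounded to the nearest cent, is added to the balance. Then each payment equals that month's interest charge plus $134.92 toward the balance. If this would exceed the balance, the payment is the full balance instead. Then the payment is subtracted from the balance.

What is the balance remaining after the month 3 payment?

Month 1: opening $458.22; interest $4.58 → $462.80; payment $139.50; balance $323.30
Month 2: opening $323.30; interest $3.23 → $326.53; payment $138.15; balance $188.38
Month 3: opening $188.38; interest $1.88 → $190.26; payment $136.80; balance $53.46

$53.46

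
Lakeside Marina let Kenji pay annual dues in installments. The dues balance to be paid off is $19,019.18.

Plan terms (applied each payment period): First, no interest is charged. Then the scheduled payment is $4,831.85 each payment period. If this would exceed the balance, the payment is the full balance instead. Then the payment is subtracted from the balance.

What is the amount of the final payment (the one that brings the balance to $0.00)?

Payment period 1: opening $19,019.18; payment $4,831.85; balance $14,187.33
Payment period 2: opening $14,187.33; payment $4,831.85; balance $9,355.48
Payment period 3: opening $9,355.48; payment $4,831.85; balance $4,523.63
Payment period 4: opening $4,523.63; payment $4,523.63; balance $0.00

$4,523.63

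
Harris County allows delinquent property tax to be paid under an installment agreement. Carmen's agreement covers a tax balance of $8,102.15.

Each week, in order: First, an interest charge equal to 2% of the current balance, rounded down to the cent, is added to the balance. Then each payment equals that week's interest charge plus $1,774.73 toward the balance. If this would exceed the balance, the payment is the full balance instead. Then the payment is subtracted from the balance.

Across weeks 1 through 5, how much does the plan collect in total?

Week 1: opening $8,102.15; interest $162.04 → $8,264.19; payment $1,936.77; balance $6,327.42
Week 2: opening $6,327.42; interest $126.54 → $6,453.96; payment $1,901.27; balance $4,552.69
Week 3: opening $4,552.69; interest $91.05 → $4,643.74; payment $1,865.78; balance $2,777.96
Week 4: opening $2,777.96; interest $55.55 → $2,833.51; payment $1,830.28; balance $1,003.23
Week 5: opening $1,003.23; interest $20.06 → $1,023.29; payment $1,023.29; balance $0.00
Total paid: $8,557.39

$8,557.39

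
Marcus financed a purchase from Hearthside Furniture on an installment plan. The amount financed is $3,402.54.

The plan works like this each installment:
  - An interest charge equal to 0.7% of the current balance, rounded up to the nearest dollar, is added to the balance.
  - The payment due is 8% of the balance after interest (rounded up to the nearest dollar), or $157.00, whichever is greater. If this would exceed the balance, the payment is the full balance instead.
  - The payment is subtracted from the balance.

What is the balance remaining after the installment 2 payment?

# | Opening | Interest | Payment | End bal
1 | $3,402.54 | $24.00 | $275.00 | $3,151.54
2 | $3,151.54 | $23.00 | $254.00 | $2,920.54

$2,920.54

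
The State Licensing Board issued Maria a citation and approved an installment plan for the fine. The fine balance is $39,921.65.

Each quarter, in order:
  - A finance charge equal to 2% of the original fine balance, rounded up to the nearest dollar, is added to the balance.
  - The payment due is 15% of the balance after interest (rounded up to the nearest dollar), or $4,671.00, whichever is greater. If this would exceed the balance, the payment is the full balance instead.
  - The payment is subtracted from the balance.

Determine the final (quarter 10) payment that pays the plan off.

Quarter 1: $39,921.65 +$799.00 interest = $40,720.65; pay $6,109.00 → $34,611.65
Quarter 2: $34,611.65 +$799.00 interest = $35,410.65; pay $5,312.00 → $30,098.65
Quarter 3: $30,098.65 +$799.00 interest = $30,897.65; pay $4,671.00 → $26,226.65
Quarter 4: $26,226.65 +$799.00 interest = $27,025.65; pay $4,671.00 → $22,354.65
Quarter 5: $22,354.65 +$799.00 interest = $23,153.65; pay $4,671.00 → $18,482.65
Quarter 6: $18,482.65 +$799.00 interest = $19,281.65; pay $4,671.00 → $14,610.65
Quarter 7: $14,610.65 +$799.00 interest = $15,409.65; pay $4,671.00 → $10,738.65
Quarter 8: $10,738.65 +$799.00 interest = $11,537.65; pay $4,671.00 → $6,866.65
Quarter 9: $6,866.65 +$799.00 interest = $7,665.65; pay $4,671.00 → $2,994.65
Quarter 10: $2,994.65 +$799.00 interest = $3,793.65; pay $3,793.65 → $0.00

$3,793.65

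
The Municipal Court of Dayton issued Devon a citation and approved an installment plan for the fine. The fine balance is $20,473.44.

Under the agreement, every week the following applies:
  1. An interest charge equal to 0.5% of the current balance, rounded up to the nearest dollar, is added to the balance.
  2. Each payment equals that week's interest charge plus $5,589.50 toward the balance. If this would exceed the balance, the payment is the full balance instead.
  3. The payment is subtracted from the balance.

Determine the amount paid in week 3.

$5,636.50

Week 1: opening $20,473.44; interest $103.00 → $20,576.44; payment $5,692.50; balance $14,883.94
Week 2: opening $14,883.94; interest $75.00 → $14,958.94; payment $5,664.50; balance $9,294.44
Week 3: opening $9,294.44; interest $47.00 → $9,341.44; payment $5,636.50; balance $3,704.94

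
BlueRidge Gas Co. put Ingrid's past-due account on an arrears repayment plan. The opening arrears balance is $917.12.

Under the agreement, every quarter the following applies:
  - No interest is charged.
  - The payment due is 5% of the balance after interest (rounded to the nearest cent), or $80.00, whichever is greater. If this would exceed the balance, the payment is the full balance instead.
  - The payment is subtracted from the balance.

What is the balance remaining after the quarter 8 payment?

$277.12

Quarter 1: $917.12 − $80.00 → $837.12
Quarter 2: $837.12 − $80.00 → $757.12
Quarter 3: $757.12 − $80.00 → $677.12
Quarter 4: $677.12 − $80.00 → $597.12
Quarter 5: $597.12 − $80.00 → $517.12
Quarter 6: $517.12 − $80.00 → $437.12
Quarter 7: $437.12 − $80.00 → $357.12
Quarter 8: $357.12 − $80.00 → $277.12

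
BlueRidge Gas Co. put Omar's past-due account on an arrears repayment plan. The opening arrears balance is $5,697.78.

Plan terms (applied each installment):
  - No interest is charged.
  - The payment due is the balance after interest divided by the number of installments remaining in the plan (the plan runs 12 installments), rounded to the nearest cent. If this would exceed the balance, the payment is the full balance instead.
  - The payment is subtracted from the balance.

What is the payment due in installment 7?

Installment 1: opening $5,697.78; payment $474.82; balance $5,222.96
Installment 2: opening $5,222.96; payment $474.81; balance $4,748.15
Installment 3: opening $4,748.15; payment $474.82; balance $4,273.33
Installment 4: opening $4,273.33; payment $474.81; balance $3,798.52
Installment 5: opening $3,798.52; payment $474.82; balance $3,323.70
Installment 6: opening $3,323.70; payment $474.81; balance $2,848.89
Installment 7: opening $2,848.89; payment $474.82; balance $2,374.07

$474.82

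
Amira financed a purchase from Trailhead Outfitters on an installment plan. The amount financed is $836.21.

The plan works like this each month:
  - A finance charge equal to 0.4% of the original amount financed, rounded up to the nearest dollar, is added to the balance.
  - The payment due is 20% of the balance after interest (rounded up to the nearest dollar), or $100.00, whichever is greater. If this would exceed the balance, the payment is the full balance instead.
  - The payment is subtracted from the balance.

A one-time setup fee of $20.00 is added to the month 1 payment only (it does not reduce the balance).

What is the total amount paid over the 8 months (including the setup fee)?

$888.21

Month 1: $836.21 +$4.00 interest = $840.21; pay $169.00 (+ $20.00 fee) → $671.21
Month 2: $671.21 +$4.00 interest = $675.21; pay $136.00 → $539.21
Month 3: $539.21 +$4.00 interest = $543.21; pay $109.00 → $434.21
Month 4: $434.21 +$4.00 interest = $438.21; pay $100.00 → $338.21
Month 5: $338.21 +$4.00 interest = $342.21; pay $100.00 → $242.21
Month 6: $242.21 +$4.00 interest = $246.21; pay $100.00 → $146.21
Month 7: $146.21 +$4.00 interest = $150.21; pay $100.00 → $50.21
Month 8: $50.21 +$4.00 interest = $54.21; pay $54.21 → $0.00
Total paid: $888.21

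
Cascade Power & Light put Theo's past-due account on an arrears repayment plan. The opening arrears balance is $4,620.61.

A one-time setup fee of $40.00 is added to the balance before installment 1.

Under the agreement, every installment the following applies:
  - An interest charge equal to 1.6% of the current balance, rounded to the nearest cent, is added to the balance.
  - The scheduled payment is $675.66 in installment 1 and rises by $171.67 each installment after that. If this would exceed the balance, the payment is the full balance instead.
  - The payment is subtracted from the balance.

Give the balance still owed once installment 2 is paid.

$3,277.14

Installment 1: opening $4,660.61; interest $74.57 → $4,735.18; payment $675.66; balance $4,059.52
Installment 2: opening $4,059.52; interest $64.95 → $4,124.47; payment $847.33; balance $3,277.14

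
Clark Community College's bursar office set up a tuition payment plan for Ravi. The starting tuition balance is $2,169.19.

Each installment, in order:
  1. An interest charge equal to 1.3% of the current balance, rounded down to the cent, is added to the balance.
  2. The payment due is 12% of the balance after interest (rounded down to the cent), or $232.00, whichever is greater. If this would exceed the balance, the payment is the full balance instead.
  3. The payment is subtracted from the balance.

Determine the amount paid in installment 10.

Installment 1: opening $2,169.19; interest $28.19 → $2,197.38; payment $263.68; balance $1,933.70
Installment 2: opening $1,933.70; interest $25.13 → $1,958.83; payment $235.05; balance $1,723.78
Installment 3: opening $1,723.78; interest $22.40 → $1,746.18; payment $232.00; balance $1,514.18
Installment 4: opening $1,514.18; interest $19.68 → $1,533.86; payment $232.00; balance $1,301.86
Installment 5: opening $1,301.86; interest $16.92 → $1,318.78; payment $232.00; balance $1,086.78
Installment 6: opening $1,086.78; interest $14.12 → $1,100.90; payment $232.00; balance $868.90
Installment 7: opening $868.90; interest $11.29 → $880.19; payment $232.00; balance $648.19
Installment 8: opening $648.19; interest $8.42 → $656.61; payment $232.00; balance $424.61
Installment 9: opening $424.61; interest $5.51 → $430.12; payment $232.00; balance $198.12
Installment 10: opening $198.12; interest $2.57 → $200.69; payment $200.69; balance $0.00

$200.69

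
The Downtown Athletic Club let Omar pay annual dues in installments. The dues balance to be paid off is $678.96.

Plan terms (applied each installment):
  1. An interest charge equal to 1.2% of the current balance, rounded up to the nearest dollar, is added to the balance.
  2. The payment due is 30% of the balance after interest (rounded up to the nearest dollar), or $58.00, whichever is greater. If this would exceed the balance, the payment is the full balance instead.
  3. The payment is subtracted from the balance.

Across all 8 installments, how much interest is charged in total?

Installment 1: opening $678.96; interest $9.00 → $687.96; payment $207.00; balance $480.96
Installment 2: opening $480.96; interest $6.00 → $486.96; payment $147.00; balance $339.96
Installment 3: opening $339.96; interest $5.00 → $344.96; payment $104.00; balance $240.96
Installment 4: opening $240.96; interest $3.00 → $243.96; payment $74.00; balance $169.96
Installment 5: opening $169.96; interest $3.00 → $172.96; payment $58.00; balance $114.96
Installment 6: opening $114.96; interest $2.00 → $116.96; payment $58.00; balance $58.96
Installment 7: opening $58.96; interest $1.00 → $59.96; payment $58.00; balance $1.96
Installment 8: opening $1.96; interest $1.00 → $2.96; payment $2.96; balance $0.00
Total interest: $9.00 + $6.00 + $5.00 + $3.00 + $3.00 + $2.00 + $1.00 + $1.00 = $30.00

$30.00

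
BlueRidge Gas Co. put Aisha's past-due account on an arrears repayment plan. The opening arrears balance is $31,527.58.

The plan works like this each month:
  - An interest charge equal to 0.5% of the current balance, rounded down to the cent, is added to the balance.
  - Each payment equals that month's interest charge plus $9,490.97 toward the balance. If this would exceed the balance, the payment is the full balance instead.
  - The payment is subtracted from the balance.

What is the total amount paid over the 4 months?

$31,873.38

Month 1: opening $31,527.58; interest $157.63 → $31,685.21; payment $9,648.60; balance $22,036.61
Month 2: opening $22,036.61; interest $110.18 → $22,146.79; payment $9,601.15; balance $12,545.64
Month 3: opening $12,545.64; interest $62.72 → $12,608.36; payment $9,553.69; balance $3,054.67
Month 4: opening $3,054.67; interest $15.27 → $3,069.94; payment $3,069.94; balance $0.00
Total paid: $31,873.38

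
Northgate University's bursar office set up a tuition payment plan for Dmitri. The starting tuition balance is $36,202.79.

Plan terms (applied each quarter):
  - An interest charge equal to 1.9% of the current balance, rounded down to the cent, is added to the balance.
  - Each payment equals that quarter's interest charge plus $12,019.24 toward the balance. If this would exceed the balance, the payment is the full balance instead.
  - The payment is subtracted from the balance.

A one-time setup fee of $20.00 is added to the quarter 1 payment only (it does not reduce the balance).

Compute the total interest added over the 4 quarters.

Quarter 1: opening $36,202.79; interest $687.85 → $36,890.64; payment $12,707.09 (+ $20.00 fee); balance $24,183.55
Quarter 2: opening $24,183.55; interest $459.48 → $24,643.03; payment $12,478.72; balance $12,164.31
Quarter 3: opening $12,164.31; interest $231.12 → $12,395.43; payment $12,250.36; balance $145.07
Quarter 4: opening $145.07; interest $2.75 → $147.82; payment $147.82; balance $0.00
Total interest: $687.85 + $459.48 + $231.12 + $2.75 = $1,381.20

$1,381.20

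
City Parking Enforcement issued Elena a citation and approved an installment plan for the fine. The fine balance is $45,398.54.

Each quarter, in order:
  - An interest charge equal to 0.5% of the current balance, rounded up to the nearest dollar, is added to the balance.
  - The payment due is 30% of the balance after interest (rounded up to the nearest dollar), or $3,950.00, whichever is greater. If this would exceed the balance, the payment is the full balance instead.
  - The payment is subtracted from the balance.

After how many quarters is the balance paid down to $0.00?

7

Quarter 1: opening $45,398.54; interest $227.00 → $45,625.54; payment $13,688.00; balance $31,937.54
Quarter 2: opening $31,937.54; interest $160.00 → $32,097.54; payment $9,630.00; balance $22,467.54
Quarter 3: opening $22,467.54; interest $113.00 → $22,580.54; payment $6,775.00; balance $15,805.54
Quarter 4: opening $15,805.54; interest $80.00 → $15,885.54; payment $4,766.00; balance $11,119.54
Quarter 5: opening $11,119.54; interest $56.00 → $11,175.54; payment $3,950.00; balance $7,225.54
Quarter 6: opening $7,225.54; interest $37.00 → $7,262.54; payment $3,950.00; balance $3,312.54
Quarter 7: opening $3,312.54; interest $17.00 → $3,329.54; payment $3,329.54; balance $0.00
Balance reaches $0.00 in quarter 7.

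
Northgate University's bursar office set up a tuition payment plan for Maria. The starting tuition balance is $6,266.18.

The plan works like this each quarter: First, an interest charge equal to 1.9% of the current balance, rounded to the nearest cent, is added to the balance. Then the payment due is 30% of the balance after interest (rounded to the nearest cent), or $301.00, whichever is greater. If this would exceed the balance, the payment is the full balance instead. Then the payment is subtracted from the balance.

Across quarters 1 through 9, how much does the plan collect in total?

Quarter 1: opening $6,266.18; interest $119.06 → $6,385.24; payment $1,915.57; balance $4,469.67
Quarter 2: opening $4,469.67; interest $84.92 → $4,554.59; payment $1,366.38; balance $3,188.21
Quarter 3: opening $3,188.21; interest $60.58 → $3,248.79; payment $974.64; balance $2,274.15
Quarter 4: opening $2,274.15; interest $43.21 → $2,317.36; payment $695.21; balance $1,622.15
Quarter 5: opening $1,622.15; interest $30.82 → $1,652.97; payment $495.89; balance $1,157.08
Quarter 6: opening $1,157.08; interest $21.98 → $1,179.06; payment $353.72; balance $825.34
Quarter 7: opening $825.34; interest $15.68 → $841.02; payment $301.00; balance $540.02
Quarter 8: opening $540.02; interest $10.26 → $550.28; payment $301.00; balance $249.28
Quarter 9: opening $249.28; interest $4.74 → $254.02; payment $254.02; balance $0.00
Total paid: $6,657.43

$6,657.43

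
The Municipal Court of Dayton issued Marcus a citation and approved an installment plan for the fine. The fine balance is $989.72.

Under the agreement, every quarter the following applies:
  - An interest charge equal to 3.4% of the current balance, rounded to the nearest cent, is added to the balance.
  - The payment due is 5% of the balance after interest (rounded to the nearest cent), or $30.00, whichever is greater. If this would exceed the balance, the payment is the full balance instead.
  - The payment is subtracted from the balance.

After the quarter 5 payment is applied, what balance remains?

$905.18

Quarter 1: $989.72 +$33.65 interest = $1,023.37; pay $51.17 → $972.20
Quarter 2: $972.20 +$33.05 interest = $1,005.25; pay $50.26 → $954.99
Quarter 3: $954.99 +$32.47 interest = $987.46; pay $49.37 → $938.09
Quarter 4: $938.09 +$31.90 interest = $969.99; pay $48.50 → $921.49
Quarter 5: $921.49 +$31.33 interest = $952.82; pay $47.64 → $905.18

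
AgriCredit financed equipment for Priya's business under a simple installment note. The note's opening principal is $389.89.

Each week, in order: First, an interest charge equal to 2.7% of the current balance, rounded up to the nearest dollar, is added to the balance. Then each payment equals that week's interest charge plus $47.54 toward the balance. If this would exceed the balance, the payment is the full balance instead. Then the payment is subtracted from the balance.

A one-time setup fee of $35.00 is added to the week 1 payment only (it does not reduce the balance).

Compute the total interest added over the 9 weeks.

$53.00

Week 1: opening $389.89; interest $11.00 → $400.89; payment $58.54 (+ $35.00 fee); balance $342.35
Week 2: opening $342.35; interest $10.00 → $352.35; payment $57.54; balance $294.81
Week 3: opening $294.81; interest $8.00 → $302.81; payment $55.54; balance $247.27
Week 4: opening $247.27; interest $7.00 → $254.27; payment $54.54; balance $199.73
Week 5: opening $199.73; interest $6.00 → $205.73; payment $53.54; balance $152.19
Week 6: opening $152.19; interest $5.00 → $157.19; payment $52.54; balance $104.65
Week 7: opening $104.65; interest $3.00 → $107.65; payment $50.54; balance $57.11
Week 8: opening $57.11; interest $2.00 → $59.11; payment $49.54; balance $9.57
Week 9: opening $9.57; interest $1.00 → $10.57; payment $10.57; balance $0.00
Total interest: $11.00 + $10.00 + $8.00 + $7.00 + $6.00 + $5.00 + $3.00 + $2.00 + $1.00 = $53.00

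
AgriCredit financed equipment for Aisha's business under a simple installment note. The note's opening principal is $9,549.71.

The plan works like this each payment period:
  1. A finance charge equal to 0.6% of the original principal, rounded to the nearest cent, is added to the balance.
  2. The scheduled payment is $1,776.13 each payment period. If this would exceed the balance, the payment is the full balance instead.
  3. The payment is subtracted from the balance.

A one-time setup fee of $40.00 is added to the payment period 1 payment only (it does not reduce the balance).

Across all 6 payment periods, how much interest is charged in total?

$343.80

# | Opening | Interest | Payment | Fee | End bal
1 | $9,549.71 | $57.30 | $1,776.13 | $40.00 | $7,830.88
2 | $7,830.88 | $57.30 | $1,776.13 | — | $6,112.05
3 | $6,112.05 | $57.30 | $1,776.13 | — | $4,393.22
4 | $4,393.22 | $57.30 | $1,776.13 | — | $2,674.39
5 | $2,674.39 | $57.30 | $1,776.13 | — | $955.56
6 | $955.56 | $57.30 | $1,012.86 | — | $0.00
Total interest: $57.30 + $57.30 + $57.30 + $57.30 + $57.30 + $57.30 = $343.80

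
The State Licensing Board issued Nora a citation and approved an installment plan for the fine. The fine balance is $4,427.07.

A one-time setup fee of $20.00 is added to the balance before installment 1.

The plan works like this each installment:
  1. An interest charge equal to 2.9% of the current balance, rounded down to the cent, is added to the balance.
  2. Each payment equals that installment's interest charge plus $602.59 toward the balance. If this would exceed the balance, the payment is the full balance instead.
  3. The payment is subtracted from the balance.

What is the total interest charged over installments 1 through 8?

$542.36

Installment 1: opening $4,447.07; interest $128.96 → $4,576.03; payment $731.55; balance $3,844.48
Installment 2: opening $3,844.48; interest $111.48 → $3,955.96; payment $714.07; balance $3,241.89
Installment 3: opening $3,241.89; interest $94.01 → $3,335.90; payment $696.60; balance $2,639.30
Installment 4: opening $2,639.30; interest $76.53 → $2,715.83; payment $679.12; balance $2,036.71
Installment 5: opening $2,036.71; interest $59.06 → $2,095.77; payment $661.65; balance $1,434.12
Installment 6: opening $1,434.12; interest $41.58 → $1,475.70; payment $644.17; balance $831.53
Installment 7: opening $831.53; interest $24.11 → $855.64; payment $626.70; balance $228.94
Installment 8: opening $228.94; interest $6.63 → $235.57; payment $235.57; balance $0.00
Total interest: $128.96 + $111.48 + $94.01 + $76.53 + $59.06 + $41.58 + $24.11 + $6.63 = $542.36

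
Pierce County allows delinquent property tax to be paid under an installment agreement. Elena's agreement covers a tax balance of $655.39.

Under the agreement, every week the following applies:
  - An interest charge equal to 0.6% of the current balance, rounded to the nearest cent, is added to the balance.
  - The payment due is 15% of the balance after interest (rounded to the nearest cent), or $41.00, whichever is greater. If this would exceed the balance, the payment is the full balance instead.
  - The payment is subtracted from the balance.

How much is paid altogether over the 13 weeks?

$677.66

Week 1: opening $655.39; interest $3.93 → $659.32; payment $98.90; balance $560.42
Week 2: opening $560.42; interest $3.36 → $563.78; payment $84.57; balance $479.21
Week 3: opening $479.21; interest $2.88 → $482.09; payment $72.31; balance $409.78
Week 4: opening $409.78; interest $2.46 → $412.24; payment $61.84; balance $350.40
Week 5: opening $350.40; interest $2.10 → $352.50; payment $52.88; balance $299.62
Week 6: opening $299.62; interest $1.80 → $301.42; payment $45.21; balance $256.21
Week 7: opening $256.21; interest $1.54 → $257.75; payment $41.00; balance $216.75
Week 8: opening $216.75; interest $1.30 → $218.05; payment $41.00; balance $177.05
Week 9: opening $177.05; interest $1.06 → $178.11; payment $41.00; balance $137.11
Week 10: opening $137.11; interest $0.82 → $137.93; payment $41.00; balance $96.93
Week 11: opening $96.93; interest $0.58 → $97.51; payment $41.00; balance $56.51
Week 12: opening $56.51; interest $0.34 → $56.85; payment $41.00; balance $15.85
Week 13: opening $15.85; interest $0.10 → $15.95; payment $15.95; balance $0.00
Total paid: $677.66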